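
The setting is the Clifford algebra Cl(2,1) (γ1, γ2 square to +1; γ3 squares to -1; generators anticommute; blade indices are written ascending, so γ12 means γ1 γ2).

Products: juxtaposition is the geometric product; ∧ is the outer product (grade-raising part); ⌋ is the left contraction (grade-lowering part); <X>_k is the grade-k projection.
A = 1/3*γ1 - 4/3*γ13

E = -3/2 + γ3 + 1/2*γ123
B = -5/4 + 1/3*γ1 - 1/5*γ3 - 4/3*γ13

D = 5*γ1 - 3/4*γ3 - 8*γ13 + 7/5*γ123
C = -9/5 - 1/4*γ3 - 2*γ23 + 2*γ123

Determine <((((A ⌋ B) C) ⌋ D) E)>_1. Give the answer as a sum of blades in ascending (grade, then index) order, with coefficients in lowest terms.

step 1: 17/9 - 4/9*γ3
step 2: -158/45 + 8/9*γ2 + 59/180*γ3 + 8/9*γ12 - 34/9*γ23 + 34/9*γ123
step 3: 797/144 - 382/15*γ1 + 25/18*γ3 - 413/900*γ12 + 1208/45*γ13 - 1106/225*γ123
step 4: -9719/800 + 511/45*γ1 - 604/45*γ2 + 4417/1200*γ3 + 8837/1800*γ12 - 986/15*γ13 - 191/15*γ23 + 69709/7200*γ123
step 5: 511/45*γ1 - 604/45*γ2 + 4417/1200*γ3
Answer: 511/45*γ1 - 604/45*γ2 + 4417/1200*γ3


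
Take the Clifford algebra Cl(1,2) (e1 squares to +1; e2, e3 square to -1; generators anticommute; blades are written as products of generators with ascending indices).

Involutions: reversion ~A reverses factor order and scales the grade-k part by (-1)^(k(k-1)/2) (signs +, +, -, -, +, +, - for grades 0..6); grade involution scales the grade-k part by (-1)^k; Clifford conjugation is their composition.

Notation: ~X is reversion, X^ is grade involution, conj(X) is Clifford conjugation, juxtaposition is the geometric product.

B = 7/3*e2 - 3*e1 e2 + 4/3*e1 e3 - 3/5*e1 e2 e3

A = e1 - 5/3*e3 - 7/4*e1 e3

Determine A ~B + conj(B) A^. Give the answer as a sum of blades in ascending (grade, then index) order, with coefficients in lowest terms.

first term: 7/3 + 20/9*e1 + 81/20*e2 - 4/3*e3 + 10/3*e1 e2 - 137/180*e2 e3 - 11/12*e1 e2 e3
second term: 7/3 + 20/9*e1 + 39/20*e2 - 4/3*e3 - 4/3*e1 e2 + 353/180*e2 e3 + 11/12*e1 e2 e3
Answer: 14/3 + 40/9*e1 + 6*e2 - 8/3*e3 + 2*e1 e2 + 6/5*e2 e3


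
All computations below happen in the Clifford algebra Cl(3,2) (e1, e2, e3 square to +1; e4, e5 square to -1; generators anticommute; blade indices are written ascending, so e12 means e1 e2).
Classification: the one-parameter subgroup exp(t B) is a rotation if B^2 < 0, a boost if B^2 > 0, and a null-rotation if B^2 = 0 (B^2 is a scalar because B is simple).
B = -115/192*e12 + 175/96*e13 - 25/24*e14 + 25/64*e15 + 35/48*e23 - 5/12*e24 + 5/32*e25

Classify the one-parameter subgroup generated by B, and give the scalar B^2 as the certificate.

B^2 term by term: the squares give (-115/192)^2*(e12)^2 + (175/96)^2*(e13)^2 + (-25/24)^2*(e14)^2 + (25/64)^2*(e15)^2 + (35/48)^2*(e23)^2 + (-5/12)^2*(e24)^2 + (5/32)^2*(e25)^2 = 13225/36864*(-1) + 30625/9216*(-1) + 625/576*(+1) + 625/4096*(+1) + 1225/2304*(-1) + 25/144*(+1) + 25/1024*(+1) = -25/9 (each basis 2-blade squares to minus the product of its generators' squares); cross terms between blades sharing an index anticommute and cancel; the commuting (index-disjoint) pairs give grade-4 terms 2*c*c'*(blade product), which cancel blade by blade — e1234: 875/576 - 875/576 = 0; e1235: -875/1536 + 875/1536 = 0; e1245: 125/384 - 125/384 = 0 — confirming B is simple. So B^2 = -25/9.
Answer: rotation, certificate B^2 = -25/9. The scalar -25/9 is the complete invariant here: its sign names the subgroup type.


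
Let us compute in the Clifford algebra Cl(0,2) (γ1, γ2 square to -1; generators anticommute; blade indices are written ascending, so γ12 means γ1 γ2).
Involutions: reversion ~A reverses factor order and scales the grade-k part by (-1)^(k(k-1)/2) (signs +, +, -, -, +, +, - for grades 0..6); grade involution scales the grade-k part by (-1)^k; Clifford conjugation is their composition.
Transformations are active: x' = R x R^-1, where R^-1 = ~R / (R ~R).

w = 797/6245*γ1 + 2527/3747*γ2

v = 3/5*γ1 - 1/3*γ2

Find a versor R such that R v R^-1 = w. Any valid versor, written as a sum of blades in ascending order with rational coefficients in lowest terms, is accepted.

Equal squares first: v^2 = w^2 = -106/225. Then v + w = 4544/6245*γ1 + 426/1249*γ2 is a versor taking v to w, provided it is invertible.
Answer: 4544/6245*γ1 + 426/1249*γ2


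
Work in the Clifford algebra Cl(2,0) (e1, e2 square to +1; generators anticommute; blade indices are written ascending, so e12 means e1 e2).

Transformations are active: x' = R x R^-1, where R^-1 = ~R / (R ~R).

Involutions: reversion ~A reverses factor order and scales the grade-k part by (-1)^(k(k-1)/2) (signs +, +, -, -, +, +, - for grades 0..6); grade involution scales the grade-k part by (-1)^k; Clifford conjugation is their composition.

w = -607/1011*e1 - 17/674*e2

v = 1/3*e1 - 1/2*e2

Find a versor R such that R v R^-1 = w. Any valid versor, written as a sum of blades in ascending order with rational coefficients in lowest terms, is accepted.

Why this works: both vectors square to 13/36, so q(v) = q(w) and R = v + w = -90/337*e1 - 177/337*e2 carries v to w — its own direction survives, the complement (v - w)/2 flips.
Answer: -90/337*e1 - 177/337*e2


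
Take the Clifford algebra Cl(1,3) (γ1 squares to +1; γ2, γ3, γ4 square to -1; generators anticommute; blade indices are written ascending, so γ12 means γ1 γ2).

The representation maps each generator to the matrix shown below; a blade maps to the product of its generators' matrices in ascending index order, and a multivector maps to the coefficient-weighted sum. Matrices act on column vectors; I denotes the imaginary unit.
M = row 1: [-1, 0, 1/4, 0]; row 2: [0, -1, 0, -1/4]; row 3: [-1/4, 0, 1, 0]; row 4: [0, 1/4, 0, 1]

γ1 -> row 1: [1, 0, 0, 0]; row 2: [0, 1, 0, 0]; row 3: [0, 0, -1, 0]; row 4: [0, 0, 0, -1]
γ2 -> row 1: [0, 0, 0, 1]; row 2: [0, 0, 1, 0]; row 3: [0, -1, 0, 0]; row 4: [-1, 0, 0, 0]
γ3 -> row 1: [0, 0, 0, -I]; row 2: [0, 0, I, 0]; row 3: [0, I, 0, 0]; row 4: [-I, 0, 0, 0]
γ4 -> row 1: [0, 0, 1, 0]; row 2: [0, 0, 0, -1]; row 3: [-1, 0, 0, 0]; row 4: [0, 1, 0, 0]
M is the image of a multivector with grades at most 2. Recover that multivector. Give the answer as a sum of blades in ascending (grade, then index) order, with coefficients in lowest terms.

Method: the blade images are trace-orthogonal — tr(rho(e_A) rho(e_B)^-1) = 4 if A = B and 0 otherwise — and rho(e_A)^-1 = (e_A)^2 * rho(e_A) with (e_A)^2 = +1 or -1, so the coefficient of e_A in the preimage is (e_A)^2 * tr(M rho(e_A))/4.
Nonzero projections over blades of grade <= 2: γ1: (γ1)^2 = +1, tr(M rho(γ1)) = -4, coefficient -1; γ4: (γ4)^2 = -1, tr(M rho(γ4)) = -1, coefficient 1/4. Every other blade of grade <= 2 projects to 0.
Answer: -γ1 + 1/4*γ4


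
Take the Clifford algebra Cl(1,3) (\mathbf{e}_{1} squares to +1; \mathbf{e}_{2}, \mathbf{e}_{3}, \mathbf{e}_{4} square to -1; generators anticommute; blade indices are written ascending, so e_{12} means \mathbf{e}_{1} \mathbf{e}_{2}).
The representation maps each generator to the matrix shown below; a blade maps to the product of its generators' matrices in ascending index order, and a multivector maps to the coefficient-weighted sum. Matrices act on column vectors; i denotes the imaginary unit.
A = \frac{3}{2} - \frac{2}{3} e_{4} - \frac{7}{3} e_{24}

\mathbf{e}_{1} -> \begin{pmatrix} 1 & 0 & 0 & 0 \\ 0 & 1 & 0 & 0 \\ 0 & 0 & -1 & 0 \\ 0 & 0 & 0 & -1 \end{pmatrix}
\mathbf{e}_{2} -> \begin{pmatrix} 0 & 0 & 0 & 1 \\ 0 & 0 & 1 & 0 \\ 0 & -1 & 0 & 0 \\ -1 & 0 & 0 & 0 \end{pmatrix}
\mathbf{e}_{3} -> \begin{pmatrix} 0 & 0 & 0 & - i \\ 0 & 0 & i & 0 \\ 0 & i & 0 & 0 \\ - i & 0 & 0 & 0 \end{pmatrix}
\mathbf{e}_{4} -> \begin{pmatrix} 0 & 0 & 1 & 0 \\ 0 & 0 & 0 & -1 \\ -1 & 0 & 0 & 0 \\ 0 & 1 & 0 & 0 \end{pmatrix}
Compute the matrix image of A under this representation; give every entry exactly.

Bivector images (products of the table entries): rho(e_{24}) = rho(\mathbf{e}_{2})rho(\mathbf{e}_{4}) = \begin{pmatrix} 0 & 1 & 0 & 0 \\ -1 & 0 & 0 & 0 \\ 0 & 0 & 0 & 1 \\ 0 & 0 & -1 & 0 \end{pmatrix}.
M = (\frac{3}{2})*1 + (-\frac{2}{3})*rho(e_{4}) + (-\frac{7}{3})*rho(e_{24}), summed entrywise (1 is the identity matrix):
Answer: \begin{pmatrix} \frac{3}{2} & - \frac{7}{3} & - \frac{2}{3} & 0 \\ \frac{7}{3} & \frac{3}{2} & 0 & \frac{2}{3} \\ \frac{2}{3} & 0 & \frac{3}{2} & - \frac{7}{3} \\ 0 & - \frac{2}{3} & \frac{7}{3} & \frac{3}{2} \end{pmatrix}


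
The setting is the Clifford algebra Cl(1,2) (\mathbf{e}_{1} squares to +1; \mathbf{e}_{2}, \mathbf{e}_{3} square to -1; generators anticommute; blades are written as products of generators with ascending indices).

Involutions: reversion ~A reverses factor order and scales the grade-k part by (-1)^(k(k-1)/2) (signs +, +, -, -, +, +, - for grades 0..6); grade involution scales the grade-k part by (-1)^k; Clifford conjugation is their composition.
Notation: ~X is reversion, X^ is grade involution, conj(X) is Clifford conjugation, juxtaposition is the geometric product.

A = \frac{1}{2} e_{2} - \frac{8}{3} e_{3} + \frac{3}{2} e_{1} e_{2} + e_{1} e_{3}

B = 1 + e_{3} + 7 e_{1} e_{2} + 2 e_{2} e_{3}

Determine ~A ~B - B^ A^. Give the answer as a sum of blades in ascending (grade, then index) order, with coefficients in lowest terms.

first term: \frac{79}{6} - \frac{5}{2} e_{1} + \frac{35}{6} e_{2} - \frac{5}{3} e_{3} + \frac{1}{2} e_{1} e_{2} - 4 e_{1} e_{3} + \frac{15}{2} e_{2} e_{3} + \frac{103}{6} e_{1} e_{2} e_{3}
second term: \frac{79}{6} + \frac{5}{2} e_{1} - \frac{35}{6} e_{2} + \frac{5}{3} e_{3} - \frac{1}{2} e_{1} e_{2} + 4 e_{1} e_{3} - \frac{15}{2} e_{2} e_{3} + \frac{103}{6} e_{1} e_{2} e_{3}
Answer: -5 e_{1} + \frac{35}{3} e_{2} - \frac{10}{3} e_{3} + e_{1} e_{2} - 8 e_{1} e_{3} + 15 e_{2} e_{3}


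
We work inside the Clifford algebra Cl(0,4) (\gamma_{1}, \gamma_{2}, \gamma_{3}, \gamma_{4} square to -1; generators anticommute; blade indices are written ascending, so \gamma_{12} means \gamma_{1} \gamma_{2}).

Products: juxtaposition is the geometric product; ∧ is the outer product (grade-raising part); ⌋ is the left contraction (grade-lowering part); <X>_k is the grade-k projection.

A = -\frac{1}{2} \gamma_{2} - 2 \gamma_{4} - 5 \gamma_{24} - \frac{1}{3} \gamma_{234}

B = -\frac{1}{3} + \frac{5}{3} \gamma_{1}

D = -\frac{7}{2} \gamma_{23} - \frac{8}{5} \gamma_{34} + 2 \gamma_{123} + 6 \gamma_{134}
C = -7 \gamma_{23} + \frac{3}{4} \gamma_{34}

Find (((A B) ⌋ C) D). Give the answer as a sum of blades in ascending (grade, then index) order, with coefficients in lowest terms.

step 1: \frac{1}{6} \gamma_{2} + \frac{2}{3} \gamma_{4} + \frac{5}{6} \gamma_{12} + \frac{10}{3} \gamma_{14} + \frac{5}{3} \gamma_{24} - \frac{25}{3} \gamma_{124} + \frac{1}{9} \gamma_{234} + \frac{5}{9} \gamma_{1234}
step 2: \frac{5}{3} \gamma_{3}
step 3: -\frac{35}{6} \gamma_{2} + \frac{8}{3} \gamma_{4} - \frac{10}{3} \gamma_{12} + 10 \gamma_{14}
Answer: -\frac{35}{6} \gamma_{2} + \frac{8}{3} \gamma_{4} - \frac{10}{3} \gamma_{12} + 10 \gamma_{14}


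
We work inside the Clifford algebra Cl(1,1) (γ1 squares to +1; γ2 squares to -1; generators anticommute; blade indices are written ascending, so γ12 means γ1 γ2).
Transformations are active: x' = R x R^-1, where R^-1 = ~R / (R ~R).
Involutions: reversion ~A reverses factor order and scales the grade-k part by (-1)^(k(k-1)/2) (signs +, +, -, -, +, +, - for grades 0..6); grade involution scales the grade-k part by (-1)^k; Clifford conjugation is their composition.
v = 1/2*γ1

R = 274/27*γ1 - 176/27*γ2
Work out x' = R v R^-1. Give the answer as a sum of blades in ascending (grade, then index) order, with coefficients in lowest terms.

~R = 274/27*γ1 - 176/27*γ2, and R ~R = 4900/81, so R^-1 = ~R / (4900/81).
R v = 137/27 + 88/27*γ12
Answer: 26513/22050*γ1 - 12056/11025*γ2


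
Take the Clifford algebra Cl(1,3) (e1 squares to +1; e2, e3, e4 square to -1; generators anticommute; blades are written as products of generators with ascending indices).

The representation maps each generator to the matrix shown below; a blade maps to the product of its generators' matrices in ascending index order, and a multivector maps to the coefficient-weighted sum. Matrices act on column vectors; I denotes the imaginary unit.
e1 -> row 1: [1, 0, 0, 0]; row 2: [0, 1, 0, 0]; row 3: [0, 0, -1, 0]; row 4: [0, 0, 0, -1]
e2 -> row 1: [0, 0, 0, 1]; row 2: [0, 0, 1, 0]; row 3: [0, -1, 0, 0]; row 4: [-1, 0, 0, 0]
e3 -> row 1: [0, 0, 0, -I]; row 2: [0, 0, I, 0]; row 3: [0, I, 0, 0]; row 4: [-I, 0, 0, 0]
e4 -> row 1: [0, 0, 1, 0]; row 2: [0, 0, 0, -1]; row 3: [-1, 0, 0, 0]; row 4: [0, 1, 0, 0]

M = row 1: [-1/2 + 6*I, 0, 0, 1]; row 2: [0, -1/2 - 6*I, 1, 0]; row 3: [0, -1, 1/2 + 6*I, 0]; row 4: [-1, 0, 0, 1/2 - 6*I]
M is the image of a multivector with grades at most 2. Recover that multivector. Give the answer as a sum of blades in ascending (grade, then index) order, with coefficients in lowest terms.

Method: the blade images are trace-orthogonal — tr(rho(e_A) rho(e_B)^-1) = 4 if A = B and 0 otherwise — and rho(e_A)^-1 = (e_A)^2 * rho(e_A) with (e_A)^2 = +1 or -1, so the coefficient of e_A in the preimage is (e_A)^2 * tr(M rho(e_A))/4.
Nonzero projections over blades of grade <= 2: e1: (e1)^2 = +1, tr(M rho(e1)) = -2, coefficient -1/2; e2: (e2)^2 = -1, tr(M rho(e2)) = -4, coefficient 1; e2 e3: (e2 e3)^2 = -1, tr(M rho(e2 e3)) = 24, coefficient -6. Every other blade of grade <= 2 projects to 0.
Answer: -1/2*e1 + e2 - 6*e2 e3


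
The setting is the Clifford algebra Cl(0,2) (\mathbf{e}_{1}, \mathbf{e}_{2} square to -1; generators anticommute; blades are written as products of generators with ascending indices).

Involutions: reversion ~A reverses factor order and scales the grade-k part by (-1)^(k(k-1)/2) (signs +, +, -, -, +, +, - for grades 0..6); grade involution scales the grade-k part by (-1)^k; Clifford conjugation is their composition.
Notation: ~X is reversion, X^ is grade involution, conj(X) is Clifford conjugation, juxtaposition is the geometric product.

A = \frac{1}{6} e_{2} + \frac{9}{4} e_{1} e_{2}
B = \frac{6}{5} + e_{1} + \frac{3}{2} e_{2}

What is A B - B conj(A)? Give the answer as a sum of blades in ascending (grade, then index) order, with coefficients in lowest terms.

first term: -\frac{1}{4} - \frac{27}{8} e_{1} + \frac{49}{20} e_{2} + \frac{38}{15} e_{1} e_{2}
second term: \frac{1}{4} - \frac{27}{8} e_{1} + \frac{41}{20} e_{2} - \frac{43}{15} e_{1} e_{2}
Answer: -\frac{1}{2} + \frac{2}{5} e_{2} + \frac{27}{5} e_{1} e_{2}


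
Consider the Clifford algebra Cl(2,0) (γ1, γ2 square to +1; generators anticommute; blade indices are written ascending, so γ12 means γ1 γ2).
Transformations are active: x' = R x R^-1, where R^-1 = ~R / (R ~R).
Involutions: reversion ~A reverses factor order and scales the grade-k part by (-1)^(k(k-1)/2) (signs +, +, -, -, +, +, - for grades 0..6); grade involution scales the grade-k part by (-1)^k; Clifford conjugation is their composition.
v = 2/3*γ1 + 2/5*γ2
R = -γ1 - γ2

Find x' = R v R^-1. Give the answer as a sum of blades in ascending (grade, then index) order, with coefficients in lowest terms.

~R = -γ1 - γ2, and R ~R = 2, so R^-1 = ~R / (2).
R v = -16/15 + 4/15*γ12
Answer: 2/5*γ1 + 2/3*γ2


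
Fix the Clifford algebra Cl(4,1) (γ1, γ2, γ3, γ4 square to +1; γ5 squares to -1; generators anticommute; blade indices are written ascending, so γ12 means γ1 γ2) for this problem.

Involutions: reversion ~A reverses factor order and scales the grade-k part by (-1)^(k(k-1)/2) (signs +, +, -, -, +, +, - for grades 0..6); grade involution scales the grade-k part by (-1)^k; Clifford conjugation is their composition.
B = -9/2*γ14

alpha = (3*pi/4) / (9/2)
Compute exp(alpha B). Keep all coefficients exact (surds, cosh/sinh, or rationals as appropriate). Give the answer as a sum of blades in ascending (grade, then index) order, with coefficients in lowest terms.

B^2 = (-9/2)^2*(γ14)^2 = 81/4*(-1) = -81/4 (a basis 2-blade squares to minus the product of its generators' squares).
B^2 = -81/4 — since the square is negative, the closed form is circular: l = 9/2, alpha*l = 3*pi/4, so exp(alpha B) = cos(3*pi/4) + (sin(3*pi/4)/(9/2))*B = -sqrt(2)/2 + (sqrt(2)/9)*B.
Answer: -sqrt(2)/2 - sqrt(2)/2*γ14


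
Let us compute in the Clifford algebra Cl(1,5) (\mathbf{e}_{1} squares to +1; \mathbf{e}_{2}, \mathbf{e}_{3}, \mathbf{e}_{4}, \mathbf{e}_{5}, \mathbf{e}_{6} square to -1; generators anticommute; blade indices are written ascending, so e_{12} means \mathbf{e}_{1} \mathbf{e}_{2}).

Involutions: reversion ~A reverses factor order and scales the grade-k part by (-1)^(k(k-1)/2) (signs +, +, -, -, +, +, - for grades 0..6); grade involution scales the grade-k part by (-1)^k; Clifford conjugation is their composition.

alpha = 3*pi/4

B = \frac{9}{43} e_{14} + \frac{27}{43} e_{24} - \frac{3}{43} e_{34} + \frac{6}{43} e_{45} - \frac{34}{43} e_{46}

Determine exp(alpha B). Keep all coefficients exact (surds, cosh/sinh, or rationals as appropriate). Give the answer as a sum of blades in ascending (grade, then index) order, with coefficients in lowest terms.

B^2 term by term: the squares give (\frac{9}{43})^2*(e_{14})^2 + (\frac{27}{43})^2*(e_{24})^2 + (-\frac{3}{43})^2*(e_{34})^2 + (\frac{6}{43})^2*(e_{45})^2 + (-\frac{34}{43})^2*(e_{46})^2 = \frac{81}{1849}*(+1) + \frac{729}{1849}*(-1) + \frac{9}{1849}*(-1) + \frac{36}{1849}*(-1) + \frac{1156}{1849}*(-1) = -1 (each basis 2-blade squares to minus the product of its generators' squares); cross terms between blades sharing an index anticommute and cancel. So B^2 = -1.
B^2 = -1 — since the square is negative, the closed form is circular: l = 1, alpha*l = \frac{3 \pi}{4}, so exp(alpha B) = cos(\frac{3 \pi}{4}) + (sin(\frac{3 \pi}{4})/1)*B = - \frac{\sqrt{2}}{2} + (\frac{\sqrt{2}}{2})*B.
Answer: - \frac{\sqrt{2}}{2} + \frac{9 \sqrt{2}}{86} e_{14} + \frac{27 \sqrt{2}}{86} e_{24} - \frac{3 \sqrt{2}}{86} e_{34} + \frac{3 \sqrt{2}}{43} e_{45} - \frac{17 \sqrt{2}}{43} e_{46}


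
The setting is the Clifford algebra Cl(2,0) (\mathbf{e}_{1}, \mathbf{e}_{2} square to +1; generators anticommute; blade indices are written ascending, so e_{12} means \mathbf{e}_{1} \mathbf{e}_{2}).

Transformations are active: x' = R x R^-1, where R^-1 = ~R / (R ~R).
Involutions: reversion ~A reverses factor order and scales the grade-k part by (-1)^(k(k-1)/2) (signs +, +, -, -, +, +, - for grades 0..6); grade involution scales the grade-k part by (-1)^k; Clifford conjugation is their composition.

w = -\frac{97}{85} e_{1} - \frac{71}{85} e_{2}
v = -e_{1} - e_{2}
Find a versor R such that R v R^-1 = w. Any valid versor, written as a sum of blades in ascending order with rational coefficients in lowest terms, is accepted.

A norm check does it: q(v) = q(w) = 2, hence R = v + w = -\frac{182}{85} e_{1} - \frac{156}{85} e_{2} realises the map — parallel part kept, (v - w)/2 negated, v carried to w.
Answer: -\frac{182}{85} e_{1} - \frac{156}{85} e_{2}


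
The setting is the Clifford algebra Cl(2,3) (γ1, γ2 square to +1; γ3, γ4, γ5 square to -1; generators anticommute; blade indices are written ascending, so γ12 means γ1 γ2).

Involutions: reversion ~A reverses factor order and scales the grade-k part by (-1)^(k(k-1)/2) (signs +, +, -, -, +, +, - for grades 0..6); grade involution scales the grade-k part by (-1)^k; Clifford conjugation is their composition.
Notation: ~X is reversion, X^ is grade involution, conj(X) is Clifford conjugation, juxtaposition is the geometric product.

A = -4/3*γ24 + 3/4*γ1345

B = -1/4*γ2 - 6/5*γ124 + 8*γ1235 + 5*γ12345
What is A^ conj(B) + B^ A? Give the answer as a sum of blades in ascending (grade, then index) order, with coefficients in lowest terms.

first term: 8/5*γ1 - 15/4*γ2 + 1/3*γ4 + 6*γ24 - 20/3*γ135 - 9/10*γ235 - 32/3*γ1345 - 3/16*γ12345
second term: -8/5*γ1 - 15/4*γ2 - 1/3*γ4 - 6*γ24 - 20/3*γ135 + 9/10*γ235 + 32/3*γ1345 - 3/16*γ12345
Answer: -15/2*γ2 - 40/3*γ135 - 3/8*γ12345


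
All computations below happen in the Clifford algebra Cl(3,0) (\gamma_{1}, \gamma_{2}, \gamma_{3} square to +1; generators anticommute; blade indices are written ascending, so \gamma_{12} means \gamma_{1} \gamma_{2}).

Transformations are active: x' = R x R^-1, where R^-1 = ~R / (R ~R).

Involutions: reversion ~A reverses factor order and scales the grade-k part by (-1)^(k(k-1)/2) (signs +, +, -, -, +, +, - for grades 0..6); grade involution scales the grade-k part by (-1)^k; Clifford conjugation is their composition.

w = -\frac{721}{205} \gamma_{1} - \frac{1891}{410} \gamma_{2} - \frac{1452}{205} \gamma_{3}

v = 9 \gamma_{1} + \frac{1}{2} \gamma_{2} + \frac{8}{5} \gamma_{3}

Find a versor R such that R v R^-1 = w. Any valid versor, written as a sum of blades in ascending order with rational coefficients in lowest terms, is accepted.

Reasoning: v^2 = w^2 = \frac{8381}{100} since conjugation preserves the quadratic form; R = v + w = \frac{1124}{205} \gamma_{1} - \frac{843}{205} \gamma_{2} - \frac{1124}{205} \gamma_{3} is then valid when invertible, keeping its own part and reversing (v - w)/2.
Answer: \frac{1124}{205} \gamma_{1} - \frac{843}{205} \gamma_{2} - \frac{1124}{205} \gamma_{3}


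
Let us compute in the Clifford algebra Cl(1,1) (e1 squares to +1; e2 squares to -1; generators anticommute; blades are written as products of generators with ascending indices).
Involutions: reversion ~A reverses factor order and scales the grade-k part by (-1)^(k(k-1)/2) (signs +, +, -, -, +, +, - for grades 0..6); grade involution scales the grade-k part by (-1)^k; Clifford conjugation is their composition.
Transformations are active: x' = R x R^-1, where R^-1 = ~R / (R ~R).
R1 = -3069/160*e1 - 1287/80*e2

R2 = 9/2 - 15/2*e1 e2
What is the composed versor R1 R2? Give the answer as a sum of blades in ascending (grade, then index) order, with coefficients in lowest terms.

Distribute over the terms of R1 (each basis-blade product reordered to ascending indices, repeated generators contracted through their squares):
(-3069/160*e1) R2 = -27621/320*e1 + 9207/64*e2
(-1287/80*e2) R2 = 3861/32*e1 - 11583/160*e2
Summing the partial products and collecting blades:
Answer: 10989/320*e1 + 22869/320*e2


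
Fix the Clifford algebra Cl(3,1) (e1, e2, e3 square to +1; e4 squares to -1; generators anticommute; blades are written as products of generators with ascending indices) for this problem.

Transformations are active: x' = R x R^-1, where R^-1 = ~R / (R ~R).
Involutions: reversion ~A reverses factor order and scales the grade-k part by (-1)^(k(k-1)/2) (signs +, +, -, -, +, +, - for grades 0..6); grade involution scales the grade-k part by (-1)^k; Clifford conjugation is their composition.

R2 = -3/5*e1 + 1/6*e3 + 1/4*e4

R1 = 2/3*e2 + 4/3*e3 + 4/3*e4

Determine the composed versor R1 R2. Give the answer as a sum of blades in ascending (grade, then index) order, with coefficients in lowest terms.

Distribute over the terms of R1 (each basis-blade product reordered to ascending indices, repeated generators contracted through their squares):
(2/3*e2) R2 = 2/5*e1 e2 + 1/9*e2 e3 + 1/6*e2 e4
(4/3*e3) R2 = 2/9 + 4/5*e1 e3 + 1/3*e3 e4
(4/3*e4) R2 = -1/3 + 4/5*e1 e4 - 2/9*e3 e4
Summing the partial products and collecting blades:
Answer: -1/9 + 2/5*e1 e2 + 4/5*e1 e3 + 4/5*e1 e4 + 1/9*e2 e3 + 1/6*e2 e4 + 1/9*e3 e4


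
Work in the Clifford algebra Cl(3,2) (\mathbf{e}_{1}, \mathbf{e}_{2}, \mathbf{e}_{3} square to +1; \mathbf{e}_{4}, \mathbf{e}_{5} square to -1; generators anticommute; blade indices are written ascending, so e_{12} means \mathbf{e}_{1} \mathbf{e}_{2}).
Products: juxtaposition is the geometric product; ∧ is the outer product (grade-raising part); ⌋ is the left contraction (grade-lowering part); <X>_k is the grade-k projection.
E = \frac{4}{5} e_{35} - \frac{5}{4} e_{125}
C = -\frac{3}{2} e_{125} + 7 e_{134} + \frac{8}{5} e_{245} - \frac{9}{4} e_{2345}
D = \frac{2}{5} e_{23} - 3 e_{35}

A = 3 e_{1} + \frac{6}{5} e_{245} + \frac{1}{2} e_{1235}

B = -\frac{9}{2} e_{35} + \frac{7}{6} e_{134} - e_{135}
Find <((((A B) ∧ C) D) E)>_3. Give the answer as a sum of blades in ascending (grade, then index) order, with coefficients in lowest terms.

step 1: \frac{1}{2} e_{2} - \frac{9}{4} e_{12} + \frac{7}{2} e_{34} - 3 e_{35} - \frac{27}{2} e_{135} + \frac{27}{5} e_{234} - \frac{7}{12} e_{245} - \frac{6}{5} e_{1234} - \frac{7}{5} e_{1235}
step 2: -\frac{7}{2} e_{1234} - \frac{21}{4} e_{12345}
step 3: \frac{7}{5} e_{14} - \frac{63}{4} e_{124} + \frac{21}{10} e_{145} - \frac{21}{2} e_{1245}
step 4: \frac{105}{8} e_{4} + \frac{21}{8} e_{24} - \frac{315}{16} e_{45} - \frac{42}{25} e_{134} - \frac{7}{4} e_{245} + \frac{42}{5} e_{1234} - \frac{28}{25} e_{1345} + \frac{63}{5} e_{12345}
step 5: -\frac{42}{25} e_{134} - \frac{7}{4} e_{245}
Answer: -\frac{42}{25} e_{134} - \frac{7}{4} e_{245}


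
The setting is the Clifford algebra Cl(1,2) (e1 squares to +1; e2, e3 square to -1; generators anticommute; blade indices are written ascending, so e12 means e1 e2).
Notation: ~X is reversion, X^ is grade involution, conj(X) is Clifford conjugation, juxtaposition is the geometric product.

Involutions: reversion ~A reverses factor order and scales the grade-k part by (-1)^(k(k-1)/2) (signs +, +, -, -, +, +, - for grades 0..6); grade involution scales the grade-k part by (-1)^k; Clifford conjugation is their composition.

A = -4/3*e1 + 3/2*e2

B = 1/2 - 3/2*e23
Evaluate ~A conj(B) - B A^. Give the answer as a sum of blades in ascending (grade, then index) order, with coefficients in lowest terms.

first term: -2/3*e1 + 3/4*e2 - 9/4*e3 - 2*e123
second term: 2/3*e1 - 3/4*e2 + 9/4*e3 - 2*e123
Answer: -4/3*e1 + 3/2*e2 - 9/2*e3


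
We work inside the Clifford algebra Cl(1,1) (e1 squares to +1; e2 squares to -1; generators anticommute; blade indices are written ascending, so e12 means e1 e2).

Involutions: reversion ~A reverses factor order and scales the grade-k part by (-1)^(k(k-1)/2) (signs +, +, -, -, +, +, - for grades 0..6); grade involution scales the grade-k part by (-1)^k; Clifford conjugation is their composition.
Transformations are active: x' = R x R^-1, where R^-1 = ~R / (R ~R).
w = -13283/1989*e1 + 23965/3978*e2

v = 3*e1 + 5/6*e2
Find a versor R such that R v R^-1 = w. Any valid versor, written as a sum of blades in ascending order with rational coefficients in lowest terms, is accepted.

The midline construction: v and w both square to 299/36, so reflecting in their sum -7316/1989*e1 + 13640/1989*e2 exchanges them.
Answer: -7316/1989*e1 + 13640/1989*e2


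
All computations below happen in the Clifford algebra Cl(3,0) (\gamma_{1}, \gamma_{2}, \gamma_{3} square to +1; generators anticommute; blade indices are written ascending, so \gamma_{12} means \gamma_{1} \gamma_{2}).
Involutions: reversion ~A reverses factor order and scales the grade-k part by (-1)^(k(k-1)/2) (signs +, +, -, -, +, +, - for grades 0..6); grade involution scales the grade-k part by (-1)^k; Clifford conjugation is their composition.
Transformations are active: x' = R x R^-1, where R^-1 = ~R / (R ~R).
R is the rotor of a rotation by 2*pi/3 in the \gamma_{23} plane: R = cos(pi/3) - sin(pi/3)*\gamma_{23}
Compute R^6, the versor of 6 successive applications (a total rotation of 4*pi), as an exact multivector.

Half-angle bookkeeping: 6 applications in \gamma_{23} add up to rotor phase 6*pi/3 = 2 \pi, so R^6 = cos(2 \pi) - sin(2 \pi)*\gamma_{23}.
cos(2 \pi) = 1 and sin(2 \pi) = 0, so R^6 = 1. The total rotation 4*pi is 2 full turns, so every vector returns to itself, yet the rotor is +1, back on the identity sheet (an even number of 2*pi turns).
Answer: 1


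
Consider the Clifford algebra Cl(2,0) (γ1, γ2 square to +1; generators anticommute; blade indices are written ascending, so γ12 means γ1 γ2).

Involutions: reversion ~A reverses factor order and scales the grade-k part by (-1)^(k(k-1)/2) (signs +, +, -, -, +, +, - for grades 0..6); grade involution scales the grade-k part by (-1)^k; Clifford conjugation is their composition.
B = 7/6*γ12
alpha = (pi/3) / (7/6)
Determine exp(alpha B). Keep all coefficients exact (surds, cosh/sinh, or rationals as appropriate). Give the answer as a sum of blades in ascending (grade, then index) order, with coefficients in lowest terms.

B^2 = (7/6)^2*(γ12)^2 = 49/36*(-1) = -49/36 (a basis 2-blade squares to minus the product of its generators' squares).
B^2 = -49/36 — since the square is negative, the closed form is circular: l = 7/6, alpha*l = pi/3, so exp(alpha B) = cos(pi/3) + (sin(pi/3)/(7/6))*B = 1/2 + (3*sqrt(3)/7)*B.
Answer: 1/2 + sqrt(3)/2*γ12


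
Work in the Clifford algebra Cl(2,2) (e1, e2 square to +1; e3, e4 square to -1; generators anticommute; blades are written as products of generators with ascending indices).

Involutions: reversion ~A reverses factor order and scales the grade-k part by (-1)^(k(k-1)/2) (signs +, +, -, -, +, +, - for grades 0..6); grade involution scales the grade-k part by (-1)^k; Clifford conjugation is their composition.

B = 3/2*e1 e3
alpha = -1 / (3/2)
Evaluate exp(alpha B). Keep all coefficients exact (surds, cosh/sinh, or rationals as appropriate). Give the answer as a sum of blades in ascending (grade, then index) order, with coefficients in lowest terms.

B^2 = (3/2)^2*(e1 e3)^2 = 9/4*(+1) = 9/4 (a basis 2-blade squares to minus the product of its generators' squares).
B^2 = 9/4 — the series telescopes hyperbolically here: l = 3/2, alpha*l = -1, so exp(alpha B) = cosh(-1) + (sinh(-1)/(3/2))*B = cosh(1) + (-2*sinh(1)/3)*B.
Answer: cosh(1) - sinh(1)*e1 e3


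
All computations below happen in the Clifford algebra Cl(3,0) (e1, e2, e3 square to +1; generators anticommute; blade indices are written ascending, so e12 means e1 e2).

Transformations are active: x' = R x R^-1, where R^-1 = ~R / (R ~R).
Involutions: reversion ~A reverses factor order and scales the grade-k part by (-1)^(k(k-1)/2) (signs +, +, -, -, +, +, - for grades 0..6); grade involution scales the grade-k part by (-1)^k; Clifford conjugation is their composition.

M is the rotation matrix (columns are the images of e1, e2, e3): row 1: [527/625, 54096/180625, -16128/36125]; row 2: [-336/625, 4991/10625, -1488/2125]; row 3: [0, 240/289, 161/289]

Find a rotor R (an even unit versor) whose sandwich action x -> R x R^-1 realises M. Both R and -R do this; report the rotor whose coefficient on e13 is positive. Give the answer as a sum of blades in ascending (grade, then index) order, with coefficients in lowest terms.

Method: write R = a + b12*e12 + b13*e13 + b23*e23 with a^2 + b12^2 + b13^2 + b23^2 = 1 (so R^-1 = ~R). Expanding the columns R e_j ~R gives tr M = 4a^2 - 1 and, from the antisymmetric part, M21 - M12 = -4a*b12, M13 - M31 = 4a*b13, M32 - M23 = -4a*b23.
Here tr M = 13511/7225, so a^2 = (1 + tr M)/4 = 5184/7225 and a = ±72/85. Taking a = 72/85: M21 - M12 = -6048/7225, M13 - M31 = -16128/36125, M32 - M23 = 55296/36125, giving b12 = 21/85, b13 = -56/425, b23 = -192/425, i.e. R = 72/85 + 21/85*e12 - 56/425*e13 - 192/425*e23.
Its e13 coefficient is negative, so report the other preimage -R.
Answer: -72/85 - 21/85*e12 + 56/425*e13 + 192/425*e23. Why the constraint matters: R and -R act identically through the sandwich — M has trace 13511/7225 either way — so only the sign condition on e13 picks one of the two preimages.


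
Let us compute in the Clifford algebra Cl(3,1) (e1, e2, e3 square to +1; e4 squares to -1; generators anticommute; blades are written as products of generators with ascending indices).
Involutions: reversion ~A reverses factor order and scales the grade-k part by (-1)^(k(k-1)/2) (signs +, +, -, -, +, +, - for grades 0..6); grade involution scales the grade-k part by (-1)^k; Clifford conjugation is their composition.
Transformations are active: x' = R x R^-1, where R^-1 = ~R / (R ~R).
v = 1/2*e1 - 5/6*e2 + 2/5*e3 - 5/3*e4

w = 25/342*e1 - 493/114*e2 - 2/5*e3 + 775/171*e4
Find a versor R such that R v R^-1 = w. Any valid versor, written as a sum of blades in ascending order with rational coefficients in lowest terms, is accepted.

R = v + w = 98/171*e1 - 98/19*e2 + 490/171*e4 works: the equal norms (-251/150) guarantee its sandwich swaps v into w.
Answer: 98/171*e1 - 98/19*e2 + 490/171*e4


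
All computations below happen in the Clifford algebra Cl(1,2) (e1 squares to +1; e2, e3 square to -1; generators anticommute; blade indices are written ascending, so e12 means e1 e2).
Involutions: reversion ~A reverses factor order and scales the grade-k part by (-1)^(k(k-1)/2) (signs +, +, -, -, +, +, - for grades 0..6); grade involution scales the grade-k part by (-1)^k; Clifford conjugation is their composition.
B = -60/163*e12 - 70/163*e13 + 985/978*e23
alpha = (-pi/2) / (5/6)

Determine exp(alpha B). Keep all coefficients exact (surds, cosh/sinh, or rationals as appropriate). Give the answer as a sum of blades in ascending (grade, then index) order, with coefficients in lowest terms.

B^2 term by term: the squares give (-60/163)^2*(e12)^2 + (-70/163)^2*(e13)^2 + (985/978)^2*(e23)^2 = 3600/26569*(+1) + 4900/26569*(+1) + 970225/956484*(-1) = -25/36 (each basis 2-blade squares to minus the product of its generators' squares); cross terms between blades sharing an index anticommute and cancel. So B^2 = -25/36.
B^2 = -25/36 — circular case — the even/odd split gives cos and sin: l = 5/6, alpha*l = -pi/2, so exp(alpha B) = cos(-pi/2) + (sin(-pi/2)/(5/6))*B = 0 + (-6/5)*B.
Answer: 72/163*e12 + 84/163*e13 - 197/163*e23


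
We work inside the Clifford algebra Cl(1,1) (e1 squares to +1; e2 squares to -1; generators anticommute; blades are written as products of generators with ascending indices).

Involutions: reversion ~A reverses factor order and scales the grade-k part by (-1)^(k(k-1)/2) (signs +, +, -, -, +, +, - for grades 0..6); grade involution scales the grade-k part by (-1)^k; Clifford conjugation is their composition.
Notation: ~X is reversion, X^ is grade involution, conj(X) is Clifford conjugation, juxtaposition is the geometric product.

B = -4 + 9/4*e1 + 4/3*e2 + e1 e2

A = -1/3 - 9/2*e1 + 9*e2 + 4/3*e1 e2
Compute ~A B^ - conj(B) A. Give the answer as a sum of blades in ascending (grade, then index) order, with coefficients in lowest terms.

first term: 177/8 + 935/36*e1 - 775/18*e2 + 125/4*e1 e2
second term: 177/8 + 935/36*e1 - 775/18*e2 - 125/4*e1 e2
Answer: 125/2*e1 e2


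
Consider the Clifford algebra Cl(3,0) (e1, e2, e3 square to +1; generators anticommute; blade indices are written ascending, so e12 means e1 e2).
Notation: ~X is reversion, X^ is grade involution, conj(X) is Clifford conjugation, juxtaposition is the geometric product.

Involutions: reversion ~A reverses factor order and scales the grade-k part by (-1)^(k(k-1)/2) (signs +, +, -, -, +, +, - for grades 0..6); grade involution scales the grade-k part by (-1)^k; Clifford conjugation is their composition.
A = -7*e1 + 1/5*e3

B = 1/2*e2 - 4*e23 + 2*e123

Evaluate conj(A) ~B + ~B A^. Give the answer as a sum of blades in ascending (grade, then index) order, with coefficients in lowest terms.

first term: 4/5*e2 + 39/10*e12 - 139/10*e23 + 28*e123
second term: -4/5*e2 - 31/10*e12 - 141/10*e23 + 28*e123
Answer: 4/5*e12 - 28*e23 + 56*e123


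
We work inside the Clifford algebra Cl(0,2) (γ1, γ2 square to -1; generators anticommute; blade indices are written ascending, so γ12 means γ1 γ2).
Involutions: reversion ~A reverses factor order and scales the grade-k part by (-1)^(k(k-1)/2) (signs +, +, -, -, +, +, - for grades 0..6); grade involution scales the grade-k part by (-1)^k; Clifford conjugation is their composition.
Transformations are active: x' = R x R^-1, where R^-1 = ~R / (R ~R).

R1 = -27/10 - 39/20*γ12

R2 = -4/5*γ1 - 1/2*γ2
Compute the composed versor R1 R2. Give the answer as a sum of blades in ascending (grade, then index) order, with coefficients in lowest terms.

Distribute over the terms of R1 (each basis-blade product reordered to ascending indices, repeated generators contracted through their squares):
(-27/10) R2 = 54/25*γ1 + 27/20*γ2
(-39/20*γ12) R2 = -39/40*γ1 + 39/25*γ2
Summing the partial products and collecting blades:
Answer: 237/200*γ1 + 291/100*γ2


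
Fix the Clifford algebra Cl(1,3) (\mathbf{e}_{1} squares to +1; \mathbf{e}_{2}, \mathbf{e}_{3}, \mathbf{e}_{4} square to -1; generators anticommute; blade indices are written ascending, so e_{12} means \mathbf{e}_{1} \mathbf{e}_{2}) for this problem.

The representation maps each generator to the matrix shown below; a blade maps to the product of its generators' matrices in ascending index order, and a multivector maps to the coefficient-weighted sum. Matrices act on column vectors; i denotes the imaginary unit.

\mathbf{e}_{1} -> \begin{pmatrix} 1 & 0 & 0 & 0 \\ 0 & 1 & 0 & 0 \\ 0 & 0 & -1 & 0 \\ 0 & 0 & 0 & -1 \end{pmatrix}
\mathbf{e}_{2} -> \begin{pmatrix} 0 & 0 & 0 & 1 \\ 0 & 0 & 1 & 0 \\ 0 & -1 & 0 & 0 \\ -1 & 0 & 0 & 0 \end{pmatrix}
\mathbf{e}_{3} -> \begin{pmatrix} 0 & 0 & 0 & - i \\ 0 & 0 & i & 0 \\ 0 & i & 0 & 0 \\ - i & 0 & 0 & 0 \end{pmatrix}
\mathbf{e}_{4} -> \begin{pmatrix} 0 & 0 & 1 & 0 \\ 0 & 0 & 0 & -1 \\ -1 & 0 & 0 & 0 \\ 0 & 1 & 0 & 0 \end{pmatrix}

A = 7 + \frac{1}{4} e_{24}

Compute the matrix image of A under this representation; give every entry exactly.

Bivector images (products of the table entries): rho(e_{24}) = rho(\mathbf{e}_{2})rho(\mathbf{e}_{4}) = \begin{pmatrix} 0 & 1 & 0 & 0 \\ -1 & 0 & 0 & 0 \\ 0 & 0 & 0 & 1 \\ 0 & 0 & -1 & 0 \end{pmatrix}.
M = (7)*1 + (\frac{1}{4})*rho(e_{24}), summed entrywise (1 is the identity matrix):
Answer: \begin{pmatrix} 7 & \frac{1}{4} & 0 & 0 \\ - \frac{1}{4} & 7 & 0 & 0 \\ 0 & 0 & 7 & \frac{1}{4} \\ 0 & 0 & - \frac{1}{4} & 7 \end{pmatrix}


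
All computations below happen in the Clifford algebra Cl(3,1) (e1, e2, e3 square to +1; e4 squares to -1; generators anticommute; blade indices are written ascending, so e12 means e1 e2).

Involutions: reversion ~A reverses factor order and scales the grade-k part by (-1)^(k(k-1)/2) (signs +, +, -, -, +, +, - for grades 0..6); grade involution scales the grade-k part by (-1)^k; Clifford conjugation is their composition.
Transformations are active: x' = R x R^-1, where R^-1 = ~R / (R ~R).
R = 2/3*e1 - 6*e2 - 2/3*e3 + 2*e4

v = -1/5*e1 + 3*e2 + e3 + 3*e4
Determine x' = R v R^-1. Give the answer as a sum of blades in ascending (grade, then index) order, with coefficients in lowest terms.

~R = 2/3*e1 - 6*e2 - 2/3*e3 + 2*e4, and R ~R = 296/9, so R^-1 = ~R / (296/9).
R v = -124/5 + 4/5*e12 + 8/15*e13 + 12/5*e14 - 4*e23 - 24*e24 - 4*e34
Answer: -149/185*e1 + 1119/185*e2 + 1/185*e3 - 1113/185*e4


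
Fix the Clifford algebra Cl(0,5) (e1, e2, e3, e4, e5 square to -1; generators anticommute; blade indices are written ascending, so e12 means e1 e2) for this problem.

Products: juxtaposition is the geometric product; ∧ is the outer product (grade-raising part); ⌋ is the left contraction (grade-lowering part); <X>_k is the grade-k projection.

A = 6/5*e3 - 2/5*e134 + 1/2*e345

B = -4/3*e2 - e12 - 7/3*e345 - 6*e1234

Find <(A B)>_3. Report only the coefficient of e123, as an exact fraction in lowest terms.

step 1: -7/6 + 12/5*e2 - 14/15*e15 + 8/5*e23 + 14/5*e45 - 6/5*e123 + 36/5*e124 + 3*e125 - 2/5*e234 + 8/15*e1234 + 2/3*e2345 - 1/2*e12345
step 2: -6/5*e123 + 36/5*e124 + 3*e125 - 2/5*e234
Answer: -6/5


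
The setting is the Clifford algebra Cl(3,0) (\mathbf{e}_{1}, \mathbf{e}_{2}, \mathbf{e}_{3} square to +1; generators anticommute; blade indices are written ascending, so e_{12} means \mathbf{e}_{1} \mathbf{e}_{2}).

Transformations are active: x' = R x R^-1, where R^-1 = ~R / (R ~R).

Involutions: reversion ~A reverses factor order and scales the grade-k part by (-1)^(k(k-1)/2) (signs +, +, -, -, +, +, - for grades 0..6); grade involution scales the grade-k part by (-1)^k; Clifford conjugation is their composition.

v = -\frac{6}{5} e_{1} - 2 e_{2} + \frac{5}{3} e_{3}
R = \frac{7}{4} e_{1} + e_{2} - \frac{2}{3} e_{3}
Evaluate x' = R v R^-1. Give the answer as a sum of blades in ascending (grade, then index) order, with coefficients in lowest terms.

~R = \frac{7}{4} e_{1} + e_{2} - \frac{2}{3} e_{3}, and R ~R = \frac{649}{144}, so R^-1 = ~R / (\frac{649}{144}).
R v = -\frac{469}{90} - \frac{23}{10} e_{12} + \frac{127}{60} e_{13} + \frac{1}{3} e_{23}
Answer: -\frac{9238}{3245} e_{1} - \frac{1014}{3245} e_{2} - \frac{1217}{9735} e_{3}


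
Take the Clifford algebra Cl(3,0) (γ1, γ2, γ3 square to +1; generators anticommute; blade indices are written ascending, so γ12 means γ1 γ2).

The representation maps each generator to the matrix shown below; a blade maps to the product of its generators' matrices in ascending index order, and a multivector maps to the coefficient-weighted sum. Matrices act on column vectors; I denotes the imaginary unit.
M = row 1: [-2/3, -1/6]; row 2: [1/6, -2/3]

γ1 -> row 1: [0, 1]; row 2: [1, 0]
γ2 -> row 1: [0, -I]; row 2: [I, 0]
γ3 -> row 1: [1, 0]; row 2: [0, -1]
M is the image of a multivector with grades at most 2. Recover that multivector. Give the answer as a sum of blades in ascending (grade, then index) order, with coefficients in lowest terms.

Method: 1, rho(γ1), rho(γ2), rho(γ3) form a trace-orthogonal basis of the 2x2 complex matrices (tr(X Y) = 2 if X = Y, else 0), so M = m0*1 + m1*rho(γ1) + m2*rho(γ2) + m3*rho(γ3) with m0 = tr(M)/2 = -2/3, m1 = tr(M rho(γ1))/2 = 0, m2 = tr(M rho(γ2))/2 = -I/6, m3 = tr(M rho(γ3))/2 = 0.
Multiplying table entries, the bivector images are rho(γ12) = I*rho(γ3), rho(γ13) = -I*rho(γ2), rho(γ23) = I*rho(γ1); with real blade coefficients the real parts of m0..m3 are the coefficients of 1, γ1, γ2, γ3 and the imaginary parts give the bivectors (γ23: Im m1, γ13: -Im m2, γ12: Im m3).
Answer: -2/3 + 1/6*γ13
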